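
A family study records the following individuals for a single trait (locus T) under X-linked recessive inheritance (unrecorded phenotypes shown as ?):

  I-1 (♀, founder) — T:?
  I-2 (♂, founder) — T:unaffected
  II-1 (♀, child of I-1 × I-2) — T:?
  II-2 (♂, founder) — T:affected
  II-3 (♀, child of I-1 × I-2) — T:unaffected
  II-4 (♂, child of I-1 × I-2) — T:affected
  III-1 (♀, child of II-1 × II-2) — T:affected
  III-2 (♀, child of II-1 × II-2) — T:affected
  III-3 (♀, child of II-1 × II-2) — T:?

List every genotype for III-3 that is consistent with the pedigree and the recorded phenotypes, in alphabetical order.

T/I-1 ? ·: X^TX^t|X^tX^t
T/I-2 un ·: X^TY
T/II-1 ? I-1×I-2: X^TX^t
T/II-2 aff ·: X^tY
T/II-3 un I-1×I-2: X^TX^T|X^TX^t
T/II-4 aff I-1×I-2: X^tY
T/III-1 aff II-1×II-2: X^tX^t
T/III-2 aff II-1×II-2: X^tX^t
T/III-3 ? II-1×II-2: X^TX^t|X^tX^t
⇒ T over [I-1,I-2,II-1,II-2,II-3,II-4,III-1,III-2,III-3]: 6 consistent

III-3 ∈ {X^TX^t, X^tX^t}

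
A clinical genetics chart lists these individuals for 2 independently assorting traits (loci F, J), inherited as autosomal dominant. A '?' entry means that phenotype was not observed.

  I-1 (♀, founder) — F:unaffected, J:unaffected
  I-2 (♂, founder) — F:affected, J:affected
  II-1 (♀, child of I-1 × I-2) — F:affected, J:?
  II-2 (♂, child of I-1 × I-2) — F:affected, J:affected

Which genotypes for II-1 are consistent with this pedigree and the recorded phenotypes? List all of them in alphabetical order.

II-1 ∈ {Ff Jj, Ff jj}

F/I-1 un ·: ff
F/I-2 aff ·: Ff|FF
F/II-1 aff I-1×I-2: Ff
F/II-2 aff I-1×I-2: Ff
⇒ F over [I-1,I-2,II-1,II-2]: 2 consistent
J/I-1 un ·: jj
J/I-2 aff ·: Jj|JJ
J/II-1 ? I-1×I-2: jj|Jj
J/II-2 aff I-1×I-2: Jj
⇒ J over [I-1,I-2,II-1,II-2]: 3 consistent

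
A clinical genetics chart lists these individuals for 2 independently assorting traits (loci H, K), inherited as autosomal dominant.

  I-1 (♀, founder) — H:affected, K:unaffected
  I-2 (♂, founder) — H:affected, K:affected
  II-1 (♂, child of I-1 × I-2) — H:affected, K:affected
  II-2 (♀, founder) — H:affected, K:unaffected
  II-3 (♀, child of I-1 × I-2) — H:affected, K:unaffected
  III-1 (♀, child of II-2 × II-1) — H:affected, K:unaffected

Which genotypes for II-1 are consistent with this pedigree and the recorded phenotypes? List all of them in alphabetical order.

H/I-1 aff ·: Hh|HH
H/I-2 aff ·: Hh|HH
H/II-1 aff I-1×I-2: Hh|HH
H/II-2 aff ·: Hh|HH
H/II-3 aff I-1×I-2: Hh|HH
H/III-1 aff II-2×II-1: Hh|HH
⇒ H over [I-1,I-2,II-1,II-2,II-3,III-1]: 45 consistent
K/I-1 un ·: kk
K/I-2 aff ·: Kk
K/II-1 aff I-1×I-2: Kk
K/II-2 un ·: kk
K/II-3 un I-1×I-2: kk
K/III-1 un II-2×II-1: kk
⇒ K over [I-1,I-2,II-1,II-2,II-3,III-1]: 1 consistent

II-1 ∈ {HH Kk, Hh Kk}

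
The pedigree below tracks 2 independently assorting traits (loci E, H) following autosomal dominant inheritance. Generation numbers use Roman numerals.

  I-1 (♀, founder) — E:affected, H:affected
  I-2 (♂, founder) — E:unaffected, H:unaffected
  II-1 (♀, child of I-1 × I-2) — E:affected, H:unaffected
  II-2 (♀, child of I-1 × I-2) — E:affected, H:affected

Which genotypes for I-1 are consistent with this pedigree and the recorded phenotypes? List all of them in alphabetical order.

I-1 ∈ {EE Hh, Ee Hh}

E/I-1 aff ·: Ee|EE
E/I-2 un ·: ee
E/II-1 aff I-1×I-2: Ee
E/II-2 aff I-1×I-2: Ee
⇒ E over [I-1,I-2,II-1,II-2]: 2 consistent
H/I-1 aff ·: Hh
H/I-2 un ·: hh
H/II-1 un I-1×I-2: hh
H/II-2 aff I-1×I-2: Hh
⇒ H over [I-1,I-2,II-1,II-2]: 1 consistent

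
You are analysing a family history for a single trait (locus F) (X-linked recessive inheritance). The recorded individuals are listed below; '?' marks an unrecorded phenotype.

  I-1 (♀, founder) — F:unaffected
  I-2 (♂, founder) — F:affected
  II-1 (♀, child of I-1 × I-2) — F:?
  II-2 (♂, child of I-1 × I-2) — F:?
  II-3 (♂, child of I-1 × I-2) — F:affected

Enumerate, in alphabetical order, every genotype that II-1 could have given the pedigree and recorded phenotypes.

II-1 ∈ {X^FX^f, X^fX^f}

F/I-1 un ·: X^FX^f
F/I-2 aff ·: X^fY
F/II-1 ? I-1×I-2: X^FX^f|X^fX^f
F/II-2 ? I-1×I-2: X^FY|X^fY
F/II-3 aff I-1×I-2: X^fY
⇒ F over [I-1,I-2,II-1,II-2,II-3]: 4 consistent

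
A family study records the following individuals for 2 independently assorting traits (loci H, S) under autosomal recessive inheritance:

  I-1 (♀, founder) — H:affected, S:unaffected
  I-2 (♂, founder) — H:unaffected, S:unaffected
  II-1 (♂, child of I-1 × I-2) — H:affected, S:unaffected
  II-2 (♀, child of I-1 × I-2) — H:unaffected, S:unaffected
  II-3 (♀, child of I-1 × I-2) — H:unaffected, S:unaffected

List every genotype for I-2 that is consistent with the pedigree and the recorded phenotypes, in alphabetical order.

I-2 ∈ {Hh SS, Hh Ss}

H/I-1 aff ·: hh
H/I-2 un ·: Hh
H/II-1 aff I-1×I-2: hh
H/II-2 un I-1×I-2: Hh
H/II-3 un I-1×I-2: Hh
⇒ H over [I-1,I-2,II-1,II-2,II-3]: 1 consistent
S/I-1 un ·: SS|Ss
S/I-2 un ·: SS|Ss
S/II-1 un I-1×I-2: SS|Ss
S/II-2 un I-1×I-2: SS|Ss
S/II-3 un I-1×I-2: SS|Ss
⇒ S over [I-1,I-2,II-1,II-2,II-3]: 25 consistent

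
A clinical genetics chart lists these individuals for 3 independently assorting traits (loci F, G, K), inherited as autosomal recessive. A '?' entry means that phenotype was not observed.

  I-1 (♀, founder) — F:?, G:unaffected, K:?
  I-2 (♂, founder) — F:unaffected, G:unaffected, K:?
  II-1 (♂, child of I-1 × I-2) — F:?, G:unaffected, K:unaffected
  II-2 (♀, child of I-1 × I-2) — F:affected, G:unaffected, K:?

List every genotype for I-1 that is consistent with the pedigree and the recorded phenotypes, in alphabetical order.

F/I-1 ? ·: Ff|ff
F/I-2 un ·: Ff
F/II-1 ? I-1×I-2: FF|Ff|ff
F/II-2 aff I-1×I-2: ff
⇒ F over [I-1,I-2,II-1,II-2]: 5 consistent
G/I-1 un ·: GG|Gg
G/I-2 un ·: GG|Gg
G/II-1 un I-1×I-2: GG|Gg
G/II-2 un I-1×I-2: GG|Gg
⇒ G over [I-1,I-2,II-1,II-2]: 13 consistent
K/I-1 ? ·: KK|Kk|kk
K/I-2 ? ·: KK|Kk|kk
K/II-1 un I-1×I-2: KK|Kk
K/II-2 ? I-1×I-2: KK|Kk|kk
⇒ K over [I-1,I-2,II-1,II-2]: 21 consistent

I-1 ∈ {Ff GG KK, Ff GG Kk, Ff GG kk, Ff Gg KK, Ff Gg Kk, Ff Gg kk, ff GG KK, ff GG Kk, ff GG kk, ff Gg KK, ff Gg Kk, ff Gg kk}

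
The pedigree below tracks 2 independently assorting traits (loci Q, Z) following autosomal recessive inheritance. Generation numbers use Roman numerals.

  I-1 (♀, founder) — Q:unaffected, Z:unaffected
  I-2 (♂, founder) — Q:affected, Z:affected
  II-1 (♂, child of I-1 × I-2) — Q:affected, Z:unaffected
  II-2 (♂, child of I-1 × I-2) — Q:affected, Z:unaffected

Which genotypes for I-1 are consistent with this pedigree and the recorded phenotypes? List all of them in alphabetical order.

I-1 ∈ {Qq ZZ, Qq Zz}

Q/I-1 un ·: Qq
Q/I-2 aff ·: qq
Q/II-1 aff I-1×I-2: qq
Q/II-2 aff I-1×I-2: qq
⇒ Q over [I-1,I-2,II-1,II-2]: 1 consistent
Z/I-1 un ·: ZZ|Zz
Z/I-2 aff ·: zz
Z/II-1 un I-1×I-2: Zz
Z/II-2 un I-1×I-2: Zz
⇒ Z over [I-1,I-2,II-1,II-2]: 2 consistent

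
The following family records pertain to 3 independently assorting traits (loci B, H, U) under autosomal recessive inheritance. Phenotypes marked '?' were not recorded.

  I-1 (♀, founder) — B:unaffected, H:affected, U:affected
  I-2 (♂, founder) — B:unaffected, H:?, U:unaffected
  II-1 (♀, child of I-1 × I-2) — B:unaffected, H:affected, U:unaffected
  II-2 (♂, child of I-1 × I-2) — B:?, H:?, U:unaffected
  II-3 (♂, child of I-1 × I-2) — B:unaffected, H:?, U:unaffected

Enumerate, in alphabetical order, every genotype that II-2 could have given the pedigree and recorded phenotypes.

B/I-1 un ·: BB|Bb
B/I-2 un ·: BB|Bb
B/II-1 un I-1×I-2: BB|Bb
B/II-2 ? I-1×I-2: BB|Bb|bb
B/II-3 un I-1×I-2: BB|Bb
⇒ B over [I-1,I-2,II-1,II-2,II-3]: 29 consistent
H/I-1 aff ·: hh
H/I-2 ? ·: Hh|hh
H/II-1 aff I-1×I-2: hh
H/II-2 ? I-1×I-2: Hh|hh
H/II-3 ? I-1×I-2: Hh|hh
⇒ H over [I-1,I-2,II-1,II-2,II-3]: 5 consistent
U/I-1 aff ·: uu
U/I-2 un ·: UU|Uu
U/II-1 un I-1×I-2: Uu
U/II-2 un I-1×I-2: Uu
U/II-3 un I-1×I-2: Uu
⇒ U over [I-1,I-2,II-1,II-2,II-3]: 2 consistent

II-2 ∈ {BB Hh Uu, BB hh Uu, Bb Hh Uu, Bb hh Uu, bb Hh Uu, bb hh Uu}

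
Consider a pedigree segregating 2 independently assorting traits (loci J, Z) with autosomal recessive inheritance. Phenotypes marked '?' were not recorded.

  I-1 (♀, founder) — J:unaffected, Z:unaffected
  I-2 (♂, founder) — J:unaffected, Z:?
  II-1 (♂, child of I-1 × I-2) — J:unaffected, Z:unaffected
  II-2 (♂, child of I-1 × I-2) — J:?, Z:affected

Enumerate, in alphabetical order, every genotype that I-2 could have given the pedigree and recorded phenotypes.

J/I-1 un ·: JJ|Jj
J/I-2 un ·: JJ|Jj
J/II-1 un I-1×I-2: JJ|Jj
J/II-2 ? I-1×I-2: JJ|Jj|jj
⇒ J over [I-1,I-2,II-1,II-2]: 15 consistent
Z/I-1 un ·: Zz
Z/I-2 ? ·: Zz|zz
Z/II-1 un I-1×I-2: ZZ|Zz
Z/II-2 aff I-1×I-2: zz
⇒ Z over [I-1,I-2,II-1,II-2]: 3 consistent

I-2 ∈ {JJ Zz, JJ zz, Jj Zz, Jj zz}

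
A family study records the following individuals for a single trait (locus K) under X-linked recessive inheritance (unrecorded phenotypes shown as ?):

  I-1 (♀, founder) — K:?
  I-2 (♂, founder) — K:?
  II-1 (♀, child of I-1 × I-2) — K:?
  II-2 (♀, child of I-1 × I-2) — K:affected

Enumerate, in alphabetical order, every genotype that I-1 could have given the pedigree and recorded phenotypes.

K/I-1 ? ·: X^KX^k|X^kX^k
K/I-2 ? ·: X^kY
K/II-1 ? I-1×I-2: X^KX^k|X^kX^k
K/II-2 aff I-1×I-2: X^kX^k
⇒ K over [I-1,I-2,II-1,II-2]: 3 consistent

I-1 ∈ {X^KX^k, X^kX^k}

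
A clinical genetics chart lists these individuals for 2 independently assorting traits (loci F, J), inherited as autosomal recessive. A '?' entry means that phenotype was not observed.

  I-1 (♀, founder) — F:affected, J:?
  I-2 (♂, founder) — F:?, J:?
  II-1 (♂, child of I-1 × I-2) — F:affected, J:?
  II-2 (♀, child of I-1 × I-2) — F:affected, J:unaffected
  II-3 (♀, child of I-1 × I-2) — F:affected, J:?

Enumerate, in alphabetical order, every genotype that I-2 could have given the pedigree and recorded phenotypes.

F/I-1 aff ·: ff
F/I-2 ? ·: Ff|ff
F/II-1 aff I-1×I-2: ff
F/II-2 aff I-1×I-2: ff
F/II-3 aff I-1×I-2: ff
⇒ F over [I-1,I-2,II-1,II-2,II-3]: 2 consistent
J/I-1 ? ·: JJ|Jj|jj
J/I-2 ? ·: JJ|Jj|jj
J/II-1 ? I-1×I-2: JJ|Jj|jj
J/II-2 un I-1×I-2: JJ|Jj
J/II-3 ? I-1×I-2: JJ|Jj|jj
⇒ J over [I-1,I-2,II-1,II-2,II-3]: 45 consistent

I-2 ∈ {Ff JJ, Ff Jj, Ff jj, ff JJ, ff Jj, ff jj}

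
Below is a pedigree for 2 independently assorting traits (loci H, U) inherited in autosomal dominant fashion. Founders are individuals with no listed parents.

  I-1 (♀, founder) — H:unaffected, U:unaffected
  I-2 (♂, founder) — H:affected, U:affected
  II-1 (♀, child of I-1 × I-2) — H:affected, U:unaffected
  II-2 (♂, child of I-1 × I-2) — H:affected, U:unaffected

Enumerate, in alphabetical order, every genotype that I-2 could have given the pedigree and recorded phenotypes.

H/I-1 un ·: hh
H/I-2 aff ·: Hh|HH
H/II-1 aff I-1×I-2: Hh
H/II-2 aff I-1×I-2: Hh
⇒ H over [I-1,I-2,II-1,II-2]: 2 consistent
U/I-1 un ·: uu
U/I-2 aff ·: Uu
U/II-1 un I-1×I-2: uu
U/II-2 un I-1×I-2: uu
⇒ U over [I-1,I-2,II-1,II-2]: 1 consistent

I-2 ∈ {HH Uu, Hh Uu}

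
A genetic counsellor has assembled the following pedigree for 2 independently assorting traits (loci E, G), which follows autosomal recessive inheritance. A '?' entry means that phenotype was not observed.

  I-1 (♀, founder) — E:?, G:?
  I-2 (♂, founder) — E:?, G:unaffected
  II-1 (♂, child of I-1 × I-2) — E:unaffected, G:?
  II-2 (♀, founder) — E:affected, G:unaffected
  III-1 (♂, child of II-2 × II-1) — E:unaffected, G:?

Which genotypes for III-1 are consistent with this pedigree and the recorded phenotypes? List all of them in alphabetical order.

III-1 ∈ {Ee GG, Ee Gg, Ee gg}

E/I-1 ? ·: EE|Ee|ee
E/I-2 ? ·: EE|Ee|ee
E/II-1 un I-1×I-2: EE|Ee
E/II-2 aff ·: ee
E/III-1 un II-2×II-1: Ee
⇒ E over [I-1,I-2,II-1,II-2,III-1]: 11 consistent
G/I-1 ? ·: GG|Gg|gg
G/I-2 un ·: GG|Gg
G/II-1 ? I-1×I-2: GG|Gg|gg
G/II-2 un ·: GG|Gg
G/III-1 ? II-2×II-1: GG|Gg|gg
⇒ G over [I-1,I-2,II-1,II-2,III-1]: 43 consistent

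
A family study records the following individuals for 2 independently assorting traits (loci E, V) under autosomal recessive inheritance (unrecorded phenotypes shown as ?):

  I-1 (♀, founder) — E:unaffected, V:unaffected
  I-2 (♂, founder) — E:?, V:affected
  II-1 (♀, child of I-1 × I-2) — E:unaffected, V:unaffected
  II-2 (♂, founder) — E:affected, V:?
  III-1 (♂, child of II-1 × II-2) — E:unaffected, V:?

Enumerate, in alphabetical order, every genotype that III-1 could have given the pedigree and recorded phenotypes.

III-1 ∈ {Ee VV, Ee Vv, Ee vv}

E/I-1 un ·: EE|Ee
E/I-2 ? ·: EE|Ee|ee
E/II-1 un I-1×I-2: EE|Ee
E/II-2 aff ·: ee
E/III-1 un II-1×II-2: Ee
⇒ E over [I-1,I-2,II-1,II-2,III-1]: 9 consistent
V/I-1 un ·: VV|Vv
V/I-2 aff ·: vv
V/II-1 un I-1×I-2: Vv
V/II-2 ? ·: VV|Vv|vv
V/III-1 ? II-1×II-2: VV|Vv|vv
⇒ V over [I-1,I-2,II-1,II-2,III-1]: 14 consistent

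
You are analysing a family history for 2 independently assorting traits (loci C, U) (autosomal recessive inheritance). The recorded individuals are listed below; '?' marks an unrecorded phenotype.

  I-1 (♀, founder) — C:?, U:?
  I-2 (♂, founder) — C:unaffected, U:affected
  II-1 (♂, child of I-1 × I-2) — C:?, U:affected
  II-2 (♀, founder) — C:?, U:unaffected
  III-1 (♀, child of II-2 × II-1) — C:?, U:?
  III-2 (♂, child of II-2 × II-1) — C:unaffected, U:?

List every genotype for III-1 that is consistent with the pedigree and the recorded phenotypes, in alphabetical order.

C/I-1 ? ·: CC|Cc|cc
C/I-2 un ·: CC|Cc
C/II-1 ? I-1×I-2: CC|Cc|cc
C/II-2 ? ·: CC|Cc|cc
C/III-1 ? II-2×II-1: CC|Cc|cc
C/III-2 un II-2×II-1: CC|Cc
⇒ C over [I-1,I-2,II-1,II-2,III-1,III-2]: 90 consistent
U/I-1 ? ·: Uu|uu
U/I-2 aff ·: uu
U/II-1 aff I-1×I-2: uu
U/II-2 un ·: UU|Uu
U/III-1 ? II-2×II-1: Uu|uu
U/III-2 ? II-2×II-1: Uu|uu
⇒ U over [I-1,I-2,II-1,II-2,III-1,III-2]: 10 consistent

III-1 ∈ {CC Uu, CC uu, Cc Uu, Cc uu, cc Uu, cc uu}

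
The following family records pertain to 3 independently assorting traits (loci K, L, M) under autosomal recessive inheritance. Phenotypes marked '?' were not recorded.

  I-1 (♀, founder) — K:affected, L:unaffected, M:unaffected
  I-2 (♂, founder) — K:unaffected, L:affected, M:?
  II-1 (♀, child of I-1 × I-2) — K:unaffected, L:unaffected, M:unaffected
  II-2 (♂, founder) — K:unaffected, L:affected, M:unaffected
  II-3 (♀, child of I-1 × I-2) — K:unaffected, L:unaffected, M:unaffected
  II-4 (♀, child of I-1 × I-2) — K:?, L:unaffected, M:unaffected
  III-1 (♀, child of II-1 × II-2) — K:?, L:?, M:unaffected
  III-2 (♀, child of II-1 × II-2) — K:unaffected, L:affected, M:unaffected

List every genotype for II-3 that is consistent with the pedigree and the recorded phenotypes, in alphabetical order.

K/I-1 aff ·: kk
K/I-2 un ·: KK|Kk
K/II-1 un I-1×I-2: Kk
K/II-2 un ·: KK|Kk
K/II-3 un I-1×I-2: Kk
K/II-4 ? I-1×I-2: Kk|kk
K/III-1 ? II-1×II-2: KK|Kk|kk
K/III-2 un II-1×II-2: KK|Kk
⇒ K over [I-1,I-2,II-1,II-2,II-3,II-4,III-1,III-2]: 30 consistent
L/I-1 un ·: LL|Ll
L/I-2 aff ·: ll
L/II-1 un I-1×I-2: Ll
L/II-2 aff ·: ll
L/II-3 un I-1×I-2: Ll
L/II-4 un I-1×I-2: Ll
L/III-1 ? II-1×II-2: Ll|ll
L/III-2 aff II-1×II-2: ll
⇒ L over [I-1,I-2,II-1,II-2,II-3,II-4,III-1,III-2]: 4 consistent
M/I-1 un ·: MM|Mm
M/I-2 ? ·: MM|Mm|mm
M/II-1 un I-1×I-2: MM|Mm
M/II-2 un ·: MM|Mm
M/II-3 un I-1×I-2: MM|Mm
M/II-4 un I-1×I-2: MM|Mm
M/III-1 un II-1×II-2: MM|Mm
M/III-2 un II-1×II-2: MM|Mm
⇒ M over [I-1,I-2,II-1,II-2,II-3,II-4,III-1,III-2]: 177 consistent

II-3 ∈ {Kk Ll MM, Kk Ll Mm}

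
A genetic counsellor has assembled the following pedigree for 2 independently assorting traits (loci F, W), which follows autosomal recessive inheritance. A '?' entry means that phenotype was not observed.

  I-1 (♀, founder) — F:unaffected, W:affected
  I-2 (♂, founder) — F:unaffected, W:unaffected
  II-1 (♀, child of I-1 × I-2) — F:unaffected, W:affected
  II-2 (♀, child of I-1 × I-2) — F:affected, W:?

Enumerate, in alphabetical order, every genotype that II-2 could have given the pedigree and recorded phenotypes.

F/I-1 un ·: Ff
F/I-2 un ·: Ff
F/II-1 un I-1×I-2: FF|Ff
F/II-2 aff I-1×I-2: ff
⇒ F over [I-1,I-2,II-1,II-2]: 2 consistent
W/I-1 aff ·: ww
W/I-2 un ·: Ww
W/II-1 aff I-1×I-2: ww
W/II-2 ? I-1×I-2: Ww|ww
⇒ W over [I-1,I-2,II-1,II-2]: 2 consistent

II-2 ∈ {ff Ww, ff ww}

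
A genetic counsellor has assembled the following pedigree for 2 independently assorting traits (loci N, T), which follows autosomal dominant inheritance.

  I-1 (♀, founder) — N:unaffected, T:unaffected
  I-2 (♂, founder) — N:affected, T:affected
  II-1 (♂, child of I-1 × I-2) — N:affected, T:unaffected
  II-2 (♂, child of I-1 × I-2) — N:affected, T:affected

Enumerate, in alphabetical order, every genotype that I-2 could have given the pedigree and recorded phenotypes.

N/I-1 un ·: nn
N/I-2 aff ·: Nn|NN
N/II-1 aff I-1×I-2: Nn
N/II-2 aff I-1×I-2: Nn
⇒ N over [I-1,I-2,II-1,II-2]: 2 consistent
T/I-1 un ·: tt
T/I-2 aff ·: Tt
T/II-1 un I-1×I-2: tt
T/II-2 aff I-1×I-2: Tt
⇒ T over [I-1,I-2,II-1,II-2]: 1 consistent

I-2 ∈ {NN Tt, Nn Tt}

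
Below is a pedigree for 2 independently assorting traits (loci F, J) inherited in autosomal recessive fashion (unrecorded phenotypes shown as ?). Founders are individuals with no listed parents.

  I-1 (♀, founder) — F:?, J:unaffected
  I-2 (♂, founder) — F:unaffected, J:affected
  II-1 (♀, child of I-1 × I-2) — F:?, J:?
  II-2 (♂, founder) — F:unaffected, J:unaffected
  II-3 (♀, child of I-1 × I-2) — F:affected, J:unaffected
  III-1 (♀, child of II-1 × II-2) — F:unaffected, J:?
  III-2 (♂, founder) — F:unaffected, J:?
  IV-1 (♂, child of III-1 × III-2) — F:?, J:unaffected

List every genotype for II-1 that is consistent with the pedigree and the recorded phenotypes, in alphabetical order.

F/I-1 ? ·: Ff|ff
F/I-2 un ·: Ff
F/II-1 ? I-1×I-2: FF|Ff|ff
F/II-2 un ·: FF|Ff
F/II-3 aff I-1×I-2: ff
F/III-1 un II-1×II-2: FF|Ff
F/III-2 un ·: FF|Ff
F/IV-1 ? III-1×III-2: FF|Ff|ff
⇒ F over [I-1,I-2,II-1,II-2,II-3,III-1,III-2,IV-1]: 63 consistent
J/I-1 un ·: JJ|Jj
J/I-2 aff ·: jj
J/II-1 ? I-1×I-2: Jj|jj
J/II-2 un ·: JJ|Jj
J/II-3 un I-1×I-2: Jj
J/III-1 ? II-1×II-2: JJ|Jj|jj
J/III-2 ? ·: JJ|Jj|jj
J/IV-1 un III-1×III-2: JJ|Jj
⇒ J over [I-1,I-2,II-1,II-2,II-3,III-1,III-2,IV-1]: 52 consistent

II-1 ∈ {FF Jj, FF jj, Ff Jj, Ff jj, ff Jj, ff jj}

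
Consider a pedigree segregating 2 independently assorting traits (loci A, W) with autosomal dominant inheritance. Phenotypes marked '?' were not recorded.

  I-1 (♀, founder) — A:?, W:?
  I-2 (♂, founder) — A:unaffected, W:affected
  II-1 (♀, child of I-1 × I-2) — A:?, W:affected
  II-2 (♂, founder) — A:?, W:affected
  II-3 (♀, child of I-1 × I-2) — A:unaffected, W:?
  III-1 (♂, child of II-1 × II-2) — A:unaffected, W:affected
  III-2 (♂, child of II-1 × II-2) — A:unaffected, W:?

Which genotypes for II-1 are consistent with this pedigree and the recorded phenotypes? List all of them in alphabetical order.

A/I-1 ? ·: aa|Aa
A/I-2 un ·: aa
A/II-1 ? I-1×I-2: aa|Aa
A/II-2 ? ·: aa|Aa
A/II-3 un I-1×I-2: aa
A/III-1 un II-1×II-2: aa
A/III-2 un II-1×II-2: aa
⇒ A over [I-1,I-2,II-1,II-2,II-3,III-1,III-2]: 6 consistent
W/I-1 ? ·: ww|Ww|WW
W/I-2 aff ·: Ww|WW
W/II-1 aff I-1×I-2: Ww|WW
W/II-2 aff ·: Ww|WW
W/II-3 ? I-1×I-2: ww|Ww|WW
W/III-1 aff II-1×II-2: Ww|WW
W/III-2 ? II-1×II-2: ww|Ww|WW
⇒ W over [I-1,I-2,II-1,II-2,II-3,III-1,III-2]: 140 consistent

II-1 ∈ {Aa WW, Aa Ww, aa WW, aa Ww}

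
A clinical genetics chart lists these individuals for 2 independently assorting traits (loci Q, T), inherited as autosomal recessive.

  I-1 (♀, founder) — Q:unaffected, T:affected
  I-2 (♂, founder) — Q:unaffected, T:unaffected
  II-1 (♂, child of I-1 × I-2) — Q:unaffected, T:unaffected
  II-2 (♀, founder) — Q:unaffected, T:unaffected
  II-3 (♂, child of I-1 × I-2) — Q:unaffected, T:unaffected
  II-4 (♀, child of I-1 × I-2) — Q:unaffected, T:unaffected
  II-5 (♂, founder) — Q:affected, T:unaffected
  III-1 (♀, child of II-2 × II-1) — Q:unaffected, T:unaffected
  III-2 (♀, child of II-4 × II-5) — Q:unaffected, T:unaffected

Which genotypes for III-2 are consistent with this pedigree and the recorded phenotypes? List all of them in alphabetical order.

Q/I-1 un ·: QQ|Qq
Q/I-2 un ·: QQ|Qq
Q/II-1 un I-1×I-2: QQ|Qq
Q/II-2 un ·: QQ|Qq
Q/II-3 un I-1×I-2: QQ|Qq
Q/II-4 un I-1×I-2: QQ|Qq
Q/II-5 aff ·: qq
Q/III-1 un II-2×II-1: QQ|Qq
Q/III-2 un II-4×II-5: Qq
⇒ Q over [I-1,I-2,II-1,II-2,II-3,II-4,II-5,III-1,III-2]: 87 consistent
T/I-1 aff ·: tt
T/I-2 un ·: TT|Tt
T/II-1 un I-1×I-2: Tt
T/II-2 un ·: TT|Tt
T/II-3 un I-1×I-2: Tt
T/II-4 un I-1×I-2: Tt
T/II-5 un ·: TT|Tt
T/III-1 un II-2×II-1: TT|Tt
T/III-2 un II-4×II-5: TT|Tt
⇒ T over [I-1,I-2,II-1,II-2,II-3,II-4,II-5,III-1,III-2]: 32 consistent

III-2 ∈ {Qq TT, Qq Tt}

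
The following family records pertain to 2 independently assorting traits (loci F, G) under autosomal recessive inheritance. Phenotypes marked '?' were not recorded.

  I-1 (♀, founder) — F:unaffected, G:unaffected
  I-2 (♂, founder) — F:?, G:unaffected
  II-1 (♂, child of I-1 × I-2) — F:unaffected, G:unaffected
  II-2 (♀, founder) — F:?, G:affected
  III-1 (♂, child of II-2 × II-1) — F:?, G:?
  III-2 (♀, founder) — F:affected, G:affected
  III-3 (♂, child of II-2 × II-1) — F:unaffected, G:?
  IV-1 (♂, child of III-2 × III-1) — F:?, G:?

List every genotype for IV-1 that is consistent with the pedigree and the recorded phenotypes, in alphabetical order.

F/I-1 un ·: FF|Ff
F/I-2 ? ·: FF|Ff|ff
F/II-1 un I-1×I-2: FF|Ff
F/II-2 ? ·: FF|Ff|ff
F/III-1 ? II-2×II-1: FF|Ff|ff
F/III-2 aff ·: ff
F/III-3 un II-2×II-1: FF|Ff
F/IV-1 ? III-2×III-1: Ff|ff
⇒ F over [I-1,I-2,II-1,II-2,III-1,III-2,III-3,IV-1]: 121 consistent
G/I-1 un ·: GG|Gg
G/I-2 un ·: GG|Gg
G/II-1 un I-1×I-2: GG|Gg
G/II-2 aff ·: gg
G/III-1 ? II-2×II-1: Gg|gg
G/III-2 aff ·: gg
G/III-3 ? II-2×II-1: Gg|gg
G/IV-1 ? III-2×III-1: Gg|gg
⇒ G over [I-1,I-2,II-1,II-2,III-1,III-2,III-3,IV-1]: 26 consistent

IV-1 ∈ {Ff Gg, Ff gg, ff Gg, ff gg}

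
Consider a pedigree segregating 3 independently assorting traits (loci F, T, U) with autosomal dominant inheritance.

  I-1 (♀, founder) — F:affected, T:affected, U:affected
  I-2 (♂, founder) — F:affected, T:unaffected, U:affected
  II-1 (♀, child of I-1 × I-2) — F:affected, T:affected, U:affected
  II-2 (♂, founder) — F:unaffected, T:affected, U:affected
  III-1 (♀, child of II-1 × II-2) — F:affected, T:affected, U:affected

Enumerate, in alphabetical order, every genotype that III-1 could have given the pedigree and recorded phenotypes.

III-1 ∈ {Ff TT UU, Ff TT Uu, Ff Tt UU, Ff Tt Uu}

F/I-1 aff ·: Ff|FF
F/I-2 aff ·: Ff|FF
F/II-1 aff I-1×I-2: Ff|FF
F/II-2 un ·: ff
F/III-1 aff II-1×II-2: Ff
⇒ F over [I-1,I-2,II-1,II-2,III-1]: 7 consistent
T/I-1 aff ·: Tt|TT
T/I-2 un ·: tt
T/II-1 aff I-1×I-2: Tt
T/II-2 aff ·: Tt|TT
T/III-1 aff II-1×II-2: Tt|TT
⇒ T over [I-1,I-2,II-1,II-2,III-1]: 8 consistent
U/I-1 aff ·: Uu|UU
U/I-2 aff ·: Uu|UU
U/II-1 aff I-1×I-2: Uu|UU
U/II-2 aff ·: Uu|UU
U/III-1 aff II-1×II-2: Uu|UU
⇒ U over [I-1,I-2,II-1,II-2,III-1]: 24 consistent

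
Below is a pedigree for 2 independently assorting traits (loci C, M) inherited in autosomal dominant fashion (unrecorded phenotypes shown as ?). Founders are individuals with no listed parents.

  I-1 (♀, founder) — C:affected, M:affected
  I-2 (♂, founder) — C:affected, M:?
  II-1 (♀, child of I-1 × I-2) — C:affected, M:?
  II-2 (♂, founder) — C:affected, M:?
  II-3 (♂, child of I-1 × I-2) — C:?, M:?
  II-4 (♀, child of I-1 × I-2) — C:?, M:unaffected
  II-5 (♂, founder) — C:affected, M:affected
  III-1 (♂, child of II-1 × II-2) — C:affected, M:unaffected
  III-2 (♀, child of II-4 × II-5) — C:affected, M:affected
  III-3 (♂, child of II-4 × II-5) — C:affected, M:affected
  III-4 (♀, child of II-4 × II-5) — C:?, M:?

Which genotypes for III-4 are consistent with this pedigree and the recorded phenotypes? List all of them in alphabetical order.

C/I-1 aff ·: Cc|CC
C/I-2 aff ·: Cc|CC
C/II-1 aff I-1×I-2: Cc|CC
C/II-2 aff ·: Cc|CC
C/II-3 ? I-1×I-2: cc|Cc|CC
C/II-4 ? I-1×I-2: cc|Cc|CC
C/II-5 aff ·: Cc|CC
C/III-1 aff II-1×II-2: Cc|CC
C/III-2 aff II-4×II-5: Cc|CC
C/III-3 aff II-4×II-5: Cc|CC
C/III-4 ? II-4×II-5: cc|Cc|CC
⇒ C over [I-1,I-2,II-1,II-2,II-3,II-4,II-5,III-1,III-2,III-3,III-4]: 1511 consistent
M/I-1 aff ·: Mm
M/I-2 ? ·: mm|Mm
M/II-1 ? I-1×I-2: mm|Mm
M/II-2 ? ·: mm|Mm
M/II-3 ? I-1×I-2: mm|Mm|MM
M/II-4 un I-1×I-2: mm
M/II-5 aff ·: Mm|MM
M/III-1 un II-1×II-2: mm
M/III-2 aff II-4×II-5: Mm
M/III-3 aff II-4×II-5: Mm
M/III-4 ? II-4×II-5: mm|Mm
⇒ M over [I-1,I-2,II-1,II-2,II-3,II-4,II-5,III-1,III-2,III-3,III-4]: 60 consistent

III-4 ∈ {CC Mm, CC mm, Cc Mm, Cc mm, cc Mm, cc mm}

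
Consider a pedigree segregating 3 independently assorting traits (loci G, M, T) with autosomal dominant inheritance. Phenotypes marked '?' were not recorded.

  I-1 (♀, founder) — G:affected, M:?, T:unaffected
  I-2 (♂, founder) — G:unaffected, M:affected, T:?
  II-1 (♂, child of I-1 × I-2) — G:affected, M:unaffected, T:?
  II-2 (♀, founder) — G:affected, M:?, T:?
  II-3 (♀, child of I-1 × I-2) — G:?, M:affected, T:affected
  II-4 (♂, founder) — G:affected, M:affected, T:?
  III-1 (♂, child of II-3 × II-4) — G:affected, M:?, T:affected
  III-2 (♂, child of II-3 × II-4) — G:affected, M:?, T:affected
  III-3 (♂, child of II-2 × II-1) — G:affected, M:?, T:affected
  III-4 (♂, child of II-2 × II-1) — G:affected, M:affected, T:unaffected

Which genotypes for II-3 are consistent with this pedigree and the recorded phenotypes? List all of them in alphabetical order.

II-3 ∈ {Gg MM Tt, Gg Mm Tt, gg MM Tt, gg Mm Tt}

G/I-1 aff ·: Gg|GG
G/I-2 un ·: gg
G/II-1 aff I-1×I-2: Gg
G/II-2 aff ·: Gg|GG
G/II-3 ? I-1×I-2: gg|Gg
G/II-4 aff ·: Gg|GG
G/III-1 aff II-3×II-4: Gg|GG
G/III-2 aff II-3×II-4: Gg|GG
G/III-3 aff II-2×II-1: Gg|GG
G/III-4 aff II-2×II-1: Gg|GG
⇒ G over [I-1,I-2,II-1,II-2,II-3,II-4,III-1,III-2,III-3,III-4]: 144 consistent
M/I-1 ? ·: mm|Mm
M/I-2 aff ·: Mm
M/II-1 un I-1×I-2: mm
M/II-2 ? ·: Mm|MM
M/II-3 aff I-1×I-2: Mm|MM
M/II-4 aff ·: Mm|MM
M/III-1 ? II-3×II-4: mm|Mm|MM
M/III-2 ? II-3×II-4: mm|Mm|MM
M/III-3 ? II-2×II-1: mm|Mm
M/III-4 aff II-2×II-1: Mm
⇒ M over [I-1,I-2,II-1,II-2,II-3,II-4,III-1,III-2,III-3,III-4]: 93 consistent
T/I-1 un ·: tt
T/I-2 ? ·: Tt|TT
T/II-1 ? I-1×I-2: tt|Tt
T/II-2 ? ·: tt|Tt
T/II-3 aff I-1×I-2: Tt
T/II-4 ? ·: tt|Tt|TT
T/III-1 aff II-3×II-4: Tt|TT
T/III-2 aff II-3×II-4: Tt|TT
T/III-3 aff II-2×II-1: Tt|TT
T/III-4 un II-2×II-1: tt
⇒ T over [I-1,I-2,II-1,II-2,II-3,II-4,III-1,III-2,III-3,III-4]: 63 consistent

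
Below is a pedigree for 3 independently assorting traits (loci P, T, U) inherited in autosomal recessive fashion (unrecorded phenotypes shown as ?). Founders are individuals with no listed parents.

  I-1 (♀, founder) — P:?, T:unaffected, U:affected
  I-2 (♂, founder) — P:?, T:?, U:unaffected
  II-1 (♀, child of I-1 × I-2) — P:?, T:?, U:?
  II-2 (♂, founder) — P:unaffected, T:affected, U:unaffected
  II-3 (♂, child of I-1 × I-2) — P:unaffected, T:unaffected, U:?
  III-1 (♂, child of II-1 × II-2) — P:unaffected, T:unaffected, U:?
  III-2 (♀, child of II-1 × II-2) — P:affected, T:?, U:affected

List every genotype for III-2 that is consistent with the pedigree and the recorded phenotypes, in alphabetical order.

III-2 ∈ {pp Tt uu, pp tt uu}

P/I-1 ? ·: PP|Pp|pp
P/I-2 ? ·: PP|Pp|pp
P/II-1 ? I-1×I-2: Pp|pp
P/II-2 un ·: Pp
P/II-3 un I-1×I-2: PP|Pp
P/III-1 un II-1×II-2: PP|Pp
P/III-2 aff II-1×II-2: pp
⇒ P over [I-1,I-2,II-1,II-2,II-3,III-1,III-2]: 24 consistent
T/I-1 un ·: TT|Tt
T/I-2 ? ·: TT|Tt|tt
T/II-1 ? I-1×I-2: TT|Tt
T/II-2 aff ·: tt
T/II-3 un I-1×I-2: TT|Tt
T/III-1 un II-1×II-2: Tt
T/III-2 ? II-1×II-2: Tt|tt
⇒ T over [I-1,I-2,II-1,II-2,II-3,III-1,III-2]: 23 consistent
U/I-1 aff ·: uu
U/I-2 un ·: UU|Uu
U/II-1 ? I-1×I-2: Uu|uu
U/II-2 un ·: Uu
U/II-3 ? I-1×I-2: Uu|uu
U/III-1 ? II-1×II-2: UU|Uu|uu
U/III-2 aff II-1×II-2: uu
⇒ U over [I-1,I-2,II-1,II-2,II-3,III-1,III-2]: 13 consistent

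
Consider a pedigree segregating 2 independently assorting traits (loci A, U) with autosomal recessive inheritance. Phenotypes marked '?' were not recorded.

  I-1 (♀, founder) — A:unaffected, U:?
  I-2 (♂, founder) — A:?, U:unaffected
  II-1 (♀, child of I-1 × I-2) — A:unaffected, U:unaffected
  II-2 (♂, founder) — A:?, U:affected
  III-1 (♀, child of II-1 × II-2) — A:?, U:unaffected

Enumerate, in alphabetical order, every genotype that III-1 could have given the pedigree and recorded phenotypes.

A/I-1 un ·: AA|Aa
A/I-2 ? ·: AA|Aa|aa
A/II-1 un I-1×I-2: AA|Aa
A/II-2 ? ·: AA|Aa|aa
A/III-1 ? II-1×II-2: AA|Aa|aa
⇒ A over [I-1,I-2,II-1,II-2,III-1]: 51 consistent
U/I-1 ? ·: UU|Uu|uu
U/I-2 un ·: UU|Uu
U/II-1 un I-1×I-2: UU|Uu
U/II-2 aff ·: uu
U/III-1 un II-1×II-2: Uu
⇒ U over [I-1,I-2,II-1,II-2,III-1]: 9 consistent

III-1 ∈ {AA Uu, Aa Uu, aa Uu}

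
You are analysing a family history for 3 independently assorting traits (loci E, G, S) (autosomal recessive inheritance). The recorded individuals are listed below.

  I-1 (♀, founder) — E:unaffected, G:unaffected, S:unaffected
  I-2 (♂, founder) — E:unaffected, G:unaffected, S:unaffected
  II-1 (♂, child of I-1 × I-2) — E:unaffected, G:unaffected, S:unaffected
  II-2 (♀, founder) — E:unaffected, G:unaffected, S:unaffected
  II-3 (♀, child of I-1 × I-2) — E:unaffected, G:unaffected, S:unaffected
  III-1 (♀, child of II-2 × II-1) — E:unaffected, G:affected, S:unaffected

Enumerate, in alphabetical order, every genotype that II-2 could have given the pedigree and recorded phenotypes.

E/I-1 un ·: EE|Ee
E/I-2 un ·: EE|Ee
E/II-1 un I-1×I-2: EE|Ee
E/II-2 un ·: EE|Ee
E/II-3 un I-1×I-2: EE|Ee
E/III-1 un II-2×II-1: EE|Ee
⇒ E over [I-1,I-2,II-1,II-2,II-3,III-1]: 45 consistent
G/I-1 un ·: GG|Gg
G/I-2 un ·: GG|Gg
G/II-1 un I-1×I-2: Gg
G/II-2 un ·: Gg
G/II-3 un I-1×I-2: GG|Gg
G/III-1 aff II-2×II-1: gg
⇒ G over [I-1,I-2,II-1,II-2,II-3,III-1]: 6 consistent
S/I-1 un ·: SS|Ss
S/I-2 un ·: SS|Ss
S/II-1 un I-1×I-2: SS|Ss
S/II-2 un ·: SS|Ss
S/II-3 un I-1×I-2: SS|Ss
S/III-1 un II-2×II-1: SS|Ss
⇒ S over [I-1,I-2,II-1,II-2,II-3,III-1]: 45 consistent

II-2 ∈ {EE Gg SS, EE Gg Ss, Ee Gg SS, Ee Gg Ss}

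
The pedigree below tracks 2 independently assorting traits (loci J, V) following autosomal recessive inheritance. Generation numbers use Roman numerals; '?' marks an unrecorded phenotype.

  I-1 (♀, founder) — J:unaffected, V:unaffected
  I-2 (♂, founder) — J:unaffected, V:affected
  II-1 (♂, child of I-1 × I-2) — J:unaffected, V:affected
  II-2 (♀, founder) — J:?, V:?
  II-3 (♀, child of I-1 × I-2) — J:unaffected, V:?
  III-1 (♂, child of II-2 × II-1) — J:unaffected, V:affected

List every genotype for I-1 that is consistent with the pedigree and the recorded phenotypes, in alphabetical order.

J/I-1 un ·: JJ|Jj
J/I-2 un ·: JJ|Jj
J/II-1 un I-1×I-2: JJ|Jj
J/II-2 ? ·: JJ|Jj|jj
J/II-3 un I-1×I-2: JJ|Jj
J/III-1 un II-2×II-1: JJ|Jj
⇒ J over [I-1,I-2,II-1,II-2,II-3,III-1]: 58 consistent
V/I-1 un ·: Vv
V/I-2 aff ·: vv
V/II-1 aff I-1×I-2: vv
V/II-2 ? ·: Vv|vv
V/II-3 ? I-1×I-2: Vv|vv
V/III-1 aff II-2×II-1: vv
⇒ V over [I-1,I-2,II-1,II-2,II-3,III-1]: 4 consistent

I-1 ∈ {JJ Vv, Jj Vv}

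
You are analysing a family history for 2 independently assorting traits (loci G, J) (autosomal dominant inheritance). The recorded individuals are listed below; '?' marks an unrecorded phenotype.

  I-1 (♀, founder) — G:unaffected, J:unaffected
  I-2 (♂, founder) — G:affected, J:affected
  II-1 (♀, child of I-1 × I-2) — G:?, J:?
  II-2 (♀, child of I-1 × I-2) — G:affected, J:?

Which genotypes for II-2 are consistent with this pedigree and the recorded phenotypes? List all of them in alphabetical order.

II-2 ∈ {Gg Jj, Gg jj}

G/I-1 un ·: gg
G/I-2 aff ·: Gg|GG
G/II-1 ? I-1×I-2: gg|Gg
G/II-2 aff I-1×I-2: Gg
⇒ G over [I-1,I-2,II-1,II-2]: 3 consistent
J/I-1 un ·: jj
J/I-2 aff ·: Jj|JJ
J/II-1 ? I-1×I-2: jj|Jj
J/II-2 ? I-1×I-2: jj|Jj
⇒ J over [I-1,I-2,II-1,II-2]: 5 consistent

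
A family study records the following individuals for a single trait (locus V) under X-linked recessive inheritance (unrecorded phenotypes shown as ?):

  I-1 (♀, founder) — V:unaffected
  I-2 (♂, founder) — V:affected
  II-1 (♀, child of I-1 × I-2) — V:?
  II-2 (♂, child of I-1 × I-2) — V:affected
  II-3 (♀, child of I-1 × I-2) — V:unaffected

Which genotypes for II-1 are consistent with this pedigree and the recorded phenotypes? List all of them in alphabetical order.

II-1 ∈ {X^VX^v, X^vX^v}

V/I-1 un ·: X^VX^v
V/I-2 aff ·: X^vY
V/II-1 ? I-1×I-2: X^VX^v|X^vX^v
V/II-2 aff I-1×I-2: X^vY
V/II-3 un I-1×I-2: X^VX^v
⇒ V over [I-1,I-2,II-1,II-2,II-3]: 2 consistent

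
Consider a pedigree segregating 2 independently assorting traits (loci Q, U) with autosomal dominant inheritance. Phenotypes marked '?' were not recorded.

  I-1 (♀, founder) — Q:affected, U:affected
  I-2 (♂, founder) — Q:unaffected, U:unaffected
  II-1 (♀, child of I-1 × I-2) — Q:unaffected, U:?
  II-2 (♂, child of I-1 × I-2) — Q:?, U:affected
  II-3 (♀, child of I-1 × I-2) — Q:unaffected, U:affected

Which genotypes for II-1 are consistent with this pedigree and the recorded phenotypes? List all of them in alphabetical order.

Q/I-1 aff ·: Qq
Q/I-2 un ·: qq
Q/II-1 un I-1×I-2: qq
Q/II-2 ? I-1×I-2: qq|Qq
Q/II-3 un I-1×I-2: qq
⇒ Q over [I-1,I-2,II-1,II-2,II-3]: 2 consistent
U/I-1 aff ·: Uu|UU
U/I-2 un ·: uu
U/II-1 ? I-1×I-2: uu|Uu
U/II-2 aff I-1×I-2: Uu
U/II-3 aff I-1×I-2: Uu
⇒ U over [I-1,I-2,II-1,II-2,II-3]: 3 consistent

II-1 ∈ {qq Uu, qq uu}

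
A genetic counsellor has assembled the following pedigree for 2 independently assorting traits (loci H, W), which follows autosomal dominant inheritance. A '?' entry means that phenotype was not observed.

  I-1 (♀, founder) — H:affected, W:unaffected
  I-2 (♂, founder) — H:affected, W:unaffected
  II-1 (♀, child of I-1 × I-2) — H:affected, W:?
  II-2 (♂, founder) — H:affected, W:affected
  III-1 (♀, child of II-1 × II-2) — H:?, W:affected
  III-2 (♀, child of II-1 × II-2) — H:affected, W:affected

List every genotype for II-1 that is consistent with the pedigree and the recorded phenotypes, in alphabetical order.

H/I-1 aff ·: Hh|HH
H/I-2 aff ·: Hh|HH
H/II-1 aff I-1×I-2: Hh|HH
H/II-2 aff ·: Hh|HH
H/III-1 ? II-1×II-2: hh|Hh|HH
H/III-2 aff II-1×II-2: Hh|HH
⇒ H over [I-1,I-2,II-1,II-2,III-1,III-2]: 50 consistent
W/I-1 un ·: ww
W/I-2 un ·: ww
W/II-1 ? I-1×I-2: ww
W/II-2 aff ·: Ww|WW
W/III-1 aff II-1×II-2: Ww
W/III-2 aff II-1×II-2: Ww
⇒ W over [I-1,I-2,II-1,II-2,III-1,III-2]: 2 consistent

II-1 ∈ {HH ww, Hh ww}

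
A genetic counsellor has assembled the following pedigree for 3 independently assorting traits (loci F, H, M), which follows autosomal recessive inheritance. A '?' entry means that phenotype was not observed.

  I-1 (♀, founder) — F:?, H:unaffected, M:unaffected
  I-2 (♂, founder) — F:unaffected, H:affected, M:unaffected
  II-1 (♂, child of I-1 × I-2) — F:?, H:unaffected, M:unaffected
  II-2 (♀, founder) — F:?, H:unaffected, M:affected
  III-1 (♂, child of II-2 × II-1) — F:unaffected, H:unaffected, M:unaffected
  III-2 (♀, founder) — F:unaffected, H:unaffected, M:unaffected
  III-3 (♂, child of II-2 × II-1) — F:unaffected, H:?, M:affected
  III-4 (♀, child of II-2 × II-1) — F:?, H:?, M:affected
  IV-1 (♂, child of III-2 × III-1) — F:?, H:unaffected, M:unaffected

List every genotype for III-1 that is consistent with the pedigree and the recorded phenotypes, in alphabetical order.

F/I-1 ? ·: FF|Ff|ff
F/I-2 un ·: FF|Ff
F/II-1 ? I-1×I-2: FF|Ff|ff
F/II-2 ? ·: FF|Ff|ff
F/III-1 un II-2×II-1: FF|Ff
F/III-2 un ·: FF|Ff
F/III-3 un II-2×II-1: FF|Ff
F/III-4 ? II-2×II-1: FF|Ff|ff
F/IV-1 ? III-2×III-1: FF|Ff|ff
⇒ F over [I-1,I-2,II-1,II-2,III-1,III-2,III-3,III-4,IV-1]: 640 consistent
H/I-1 un ·: HH|Hh
H/I-2 aff ·: hh
H/II-1 un I-1×I-2: Hh
H/II-2 un ·: HH|Hh
H/III-1 un II-2×II-1: HH|Hh
H/III-2 un ·: HH|Hh
H/III-3 ? II-2×II-1: HH|Hh|hh
H/III-4 ? II-2×II-1: HH|Hh|hh
H/IV-1 un III-2×III-1: HH|Hh
⇒ H over [I-1,I-2,II-1,II-2,III-1,III-2,III-3,III-4,IV-1]: 182 consistent
M/I-1 un ·: MM|Mm
M/I-2 un ·: MM|Mm
M/II-1 un I-1×I-2: Mm
M/II-2 aff ·: mm
M/III-1 un II-2×II-1: Mm
M/III-2 un ·: MM|Mm
M/III-3 aff II-2×II-1: mm
M/III-4 aff II-2×II-1: mm
M/IV-1 un III-2×III-1: MM|Mm
⇒ M over [I-1,I-2,II-1,II-2,III-1,III-2,III-3,III-4,IV-1]: 12 consistent

III-1 ∈ {FF HH Mm, FF Hh Mm, Ff HH Mm, Ff Hh Mm}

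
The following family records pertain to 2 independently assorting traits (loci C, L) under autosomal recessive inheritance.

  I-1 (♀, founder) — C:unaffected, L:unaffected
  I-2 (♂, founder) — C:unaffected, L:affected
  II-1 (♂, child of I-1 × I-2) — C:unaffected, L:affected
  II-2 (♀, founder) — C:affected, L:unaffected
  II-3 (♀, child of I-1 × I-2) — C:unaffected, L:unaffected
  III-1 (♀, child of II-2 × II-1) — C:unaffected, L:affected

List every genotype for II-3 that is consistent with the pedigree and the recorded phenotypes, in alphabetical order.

C/I-1 un ·: CC|Cc
C/I-2 un ·: CC|Cc
C/II-1 un I-1×I-2: CC|Cc
C/II-2 aff ·: cc
C/II-3 un I-1×I-2: CC|Cc
C/III-1 un II-2×II-1: Cc
⇒ C over [I-1,I-2,II-1,II-2,II-3,III-1]: 13 consistent
L/I-1 un ·: Ll
L/I-2 aff ·: ll
L/II-1 aff I-1×I-2: ll
L/II-2 un ·: Ll
L/II-3 un I-1×I-2: Ll
L/III-1 aff II-2×II-1: ll
⇒ L over [I-1,I-2,II-1,II-2,II-3,III-1]: 1 consistent

II-3 ∈ {CC Ll, Cc Ll}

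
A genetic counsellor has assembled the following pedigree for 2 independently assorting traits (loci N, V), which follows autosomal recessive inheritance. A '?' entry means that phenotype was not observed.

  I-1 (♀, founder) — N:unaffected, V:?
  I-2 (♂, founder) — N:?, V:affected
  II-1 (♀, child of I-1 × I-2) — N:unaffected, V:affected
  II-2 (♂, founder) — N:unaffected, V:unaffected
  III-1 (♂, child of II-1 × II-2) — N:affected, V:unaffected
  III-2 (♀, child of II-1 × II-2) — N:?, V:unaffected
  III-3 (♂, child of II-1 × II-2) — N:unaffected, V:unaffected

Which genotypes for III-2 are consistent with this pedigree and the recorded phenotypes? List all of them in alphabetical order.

N/I-1 un ·: NN|Nn
N/I-2 ? ·: NN|Nn|nn
N/II-1 un I-1×I-2: Nn
N/II-2 un ·: Nn
N/III-1 aff II-1×II-2: nn
N/III-2 ? II-1×II-2: NN|Nn|nn
N/III-3 un II-1×II-2: NN|Nn
⇒ N over [I-1,I-2,II-1,II-2,III-1,III-2,III-3]: 30 consistent
V/I-1 ? ·: Vv|vv
V/I-2 aff ·: vv
V/II-1 aff I-1×I-2: vv
V/II-2 un ·: VV|Vv
V/III-1 un II-1×II-2: Vv
V/III-2 un II-1×II-2: Vv
V/III-3 un II-1×II-2: Vv
⇒ V over [I-1,I-2,II-1,II-2,III-1,III-2,III-3]: 4 consistent

III-2 ∈ {NN Vv, Nn Vv, nn Vv}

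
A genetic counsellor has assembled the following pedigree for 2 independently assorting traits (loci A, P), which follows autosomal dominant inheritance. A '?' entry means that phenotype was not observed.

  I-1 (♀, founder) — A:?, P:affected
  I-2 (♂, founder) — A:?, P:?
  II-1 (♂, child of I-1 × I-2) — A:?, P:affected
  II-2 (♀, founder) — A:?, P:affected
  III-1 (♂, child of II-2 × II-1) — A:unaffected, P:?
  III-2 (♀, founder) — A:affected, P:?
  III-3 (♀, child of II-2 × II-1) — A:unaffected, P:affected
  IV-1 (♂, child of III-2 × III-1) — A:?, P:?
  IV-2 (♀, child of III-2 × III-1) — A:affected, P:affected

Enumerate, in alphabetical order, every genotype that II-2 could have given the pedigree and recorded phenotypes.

II-2 ∈ {Aa PP, Aa Pp, aa PP, aa Pp}

A/I-1 ? ·: aa|Aa|AA
A/I-2 ? ·: aa|Aa|AA
A/II-1 ? I-1×I-2: aa|Aa
A/II-2 ? ·: aa|Aa
A/III-1 un II-2×II-1: aa
A/III-2 aff ·: Aa|AA
A/III-3 un II-2×II-1: aa
A/IV-1 ? III-2×III-1: aa|Aa
A/IV-2 aff III-2×III-1: Aa
⇒ A over [I-1,I-2,II-1,II-2,III-1,III-2,III-3,IV-1,IV-2]: 66 consistent
P/I-1 aff ·: Pp|PP
P/I-2 ? ·: pp|Pp|PP
P/II-1 aff I-1×I-2: Pp|PP
P/II-2 aff ·: Pp|PP
P/III-1 ? II-2×II-1: pp|Pp|PP
P/III-2 ? ·: pp|Pp|PP
P/III-3 aff II-2×II-1: Pp|PP
P/IV-1 ? III-2×III-1: pp|Pp|PP
P/IV-2 aff III-2×III-1: Pp|PP
⇒ P over [I-1,I-2,II-1,II-2,III-1,III-2,III-3,IV-1,IV-2]: 558 consistent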